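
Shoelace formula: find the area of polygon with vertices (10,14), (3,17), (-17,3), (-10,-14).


sum(xi*y_{i+1}) = 10*17 + 3*3 - 17*(-14) - 10*14 = 277
sum(yi*x_{i+1}) = 14*3 + 17*(-17) + 3*(-10) - 14*10 = -417
Area = |277 + 417|/2 = 694/2 = 347.0000

347.0000 sq units


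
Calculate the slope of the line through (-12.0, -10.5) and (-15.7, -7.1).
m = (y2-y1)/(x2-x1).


dy = -7.1 + 10.5 = 3.4
dx = -15.7 + 12.0 = -3.7
m = 3.4/(-3.7) = -0.9189

m = -0.9189


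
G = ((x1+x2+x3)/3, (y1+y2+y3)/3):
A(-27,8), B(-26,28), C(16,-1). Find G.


Gx = (-27- 26+16)/3 = -37/3 = -12.3333
Gy = (8+28- 1)/3 = 35/3 = 11.6667

G = (-12.3333, 11.6667)


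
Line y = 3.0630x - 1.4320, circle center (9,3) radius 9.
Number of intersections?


Substitute y = 3.0630x - 1.4320: (x-9)^2 + (3.0630x- 1.4320-3)^2 = 81
Expand to Ax^2 + Bx + C = 0, where b-k = -4.432
A = 1+m^2 = 10.381969
B = 2(m(b-k) - h) = 2(3.0630*(-4.432) - 9) = -45.150432
C = h^2 + (b-k)^2 - r^2 = 81 + 19.642624 - 81 = 19.642624
disc = B^2-4AC = 2038.5615 - 815.7165 = 1222.8450
disc > 0

2 intersection points


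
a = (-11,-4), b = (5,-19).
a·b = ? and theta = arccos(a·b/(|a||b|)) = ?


a·b = -11*5 - 4*(-19) = -55 + 76 = 21
|a| = sqrt(121+16) = 11.7047
|b| = sqrt(25+361) = 19.6469
cos(theta) = 21/(sqrt(137)*sqrt(386)) = 21/sqrt(52882) = 0.091320
theta = arccos(21/sqrt(52882)) = 84.7605 degrees

a·b = 21, theta = 84.7605 deg


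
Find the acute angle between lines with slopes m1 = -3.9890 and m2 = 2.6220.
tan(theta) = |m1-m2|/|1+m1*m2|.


m1-m2 = -6.611
1+m1*m2 = -9.459158
tan(theta) = |-6.611/(-9.459158)| = 0.698899
theta = arctan(|-6.611/(-9.459158)|) = 34.9497 degrees (acute angle)

34.9497 degrees


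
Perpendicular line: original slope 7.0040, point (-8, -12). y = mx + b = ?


Perpendicular slope = -1/m1 = -1/7.0040 = -0.1428
b2 = y0 - m2*x0 = -12 - 8/7.0040 = -12 - 1.1422 = -13.1422

y = -0.1428x - 13.1422


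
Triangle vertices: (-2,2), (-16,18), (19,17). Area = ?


-2*(18-17) = -2
-16*(17-2) = -240
19*(2-18) = -304
sum = -546
Area = |-546|/2 = 273.0000

273.0000 sq units


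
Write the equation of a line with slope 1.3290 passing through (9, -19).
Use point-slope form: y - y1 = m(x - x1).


y + 19 = 1.3290(x - 9)
y = 1.3290x - 19 - 1.3290*9
y = 1.3290x - 30.9610

y = 1.3290x - 30.9610


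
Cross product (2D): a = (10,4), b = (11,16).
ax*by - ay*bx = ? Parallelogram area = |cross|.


cross = 10*16 - 4*11 = 160 - 44 = 116
Parallelogram area = |116| = 116

cross = 116, parallelogram area = 116


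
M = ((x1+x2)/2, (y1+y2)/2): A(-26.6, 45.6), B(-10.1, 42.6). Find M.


Mx = (-26.6 - 10.1)/2 = -36.7/2 = -18.3500
My = (45.6 + 42.6)/2 = 88.2/2 = 44.1000

(-18.3500, 44.1000)


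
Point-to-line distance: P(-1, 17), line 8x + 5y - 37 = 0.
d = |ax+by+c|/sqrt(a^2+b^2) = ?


|8*(-1) + 5*17 - 37| = |40| = 40
sqrt(64 + 25) = sqrt(89) = 9.4340
d = 40/sqrt(89) = 4.2400

4.2400


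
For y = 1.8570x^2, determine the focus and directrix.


a = 1.8570
1/(4a) = 0.1346
Focus = (0, 0.1346)
Directrix: y = -0.1346

Focus = (0, 0.1346), Directrix: y = -0.1346


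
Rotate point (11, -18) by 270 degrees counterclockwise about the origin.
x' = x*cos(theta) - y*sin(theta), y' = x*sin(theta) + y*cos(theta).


cos(270) = 0, sin(270) = -1
x' = 11*0 + 18*(-1) = -18
y' = 11*(-1) - 18*0 = -11

(-18, -11)


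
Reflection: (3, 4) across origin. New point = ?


Reflection rule for origin: (-x, -y)
(3, 4) -> (-3, -4)

(-3, -4)


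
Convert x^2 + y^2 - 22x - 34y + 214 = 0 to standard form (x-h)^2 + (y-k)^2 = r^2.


h = -D/2 = 22/2 = 11
k = -E/2 = 34/2 = 17
r^2 = h^2 + k^2 - F = 121 + 289 - 214 = 196
r = 14

Center (11, 17), radius = 14


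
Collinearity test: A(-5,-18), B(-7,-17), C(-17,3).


-5*(-17-3) - 7*(3+ 18) - 17*(-18+ 17)
= 100 - 147 + 17 = -30

No, not collinear (determinant = -30)


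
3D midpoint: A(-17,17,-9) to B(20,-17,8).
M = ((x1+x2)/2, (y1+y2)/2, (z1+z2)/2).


Mx = (-17+20)/2 = 1.5000
My = (17- 17)/2 = 0
Mz = (-9+8)/2 = -0.5000

M = (1.5000, 0, -0.5000)


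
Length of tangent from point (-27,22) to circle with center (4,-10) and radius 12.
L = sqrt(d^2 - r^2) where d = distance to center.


d = sqrt((-27-4)^2 + (22+ 10)^2) = sqrt(961+1024) = 44.5533
L = sqrt(1985.0000 - 144) = sqrt(1841.0000) = 42.9069

42.9069


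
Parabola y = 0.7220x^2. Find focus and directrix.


a = 0.7220
1/(4a) = 0.3463
Focus = (0, 0.3463)
Directrix: y = -0.3463

Focus = (0, 0.3463), Directrix: y = -0.3463


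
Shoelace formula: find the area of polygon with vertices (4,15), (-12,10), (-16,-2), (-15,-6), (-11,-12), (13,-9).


sum(xi*y_{i+1}) = 4*10 - 12*(-2) - 16*(-6) - 15*(-12) - 11*(-9) + 13*15 = 634
sum(yi*x_{i+1}) = 15*(-12) + 10*(-16) - 2*(-15) - 6*(-11) - 12*13 - 9*4 = -436
Area = |634 + 436|/2 = 1070/2 = 535.0000

535.0000 sq units


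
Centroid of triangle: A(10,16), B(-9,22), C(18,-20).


Gx = (10- 9+18)/3 = 19/3 = 6.3333
Gy = (16+22- 20)/3 = 18/3 = 6.0000

G = (6.3333, 6.0000)


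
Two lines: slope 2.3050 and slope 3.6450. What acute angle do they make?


m1-m2 = -1.34
1+m1*m2 = 9.401725
tan(theta) = |-1.34/9.401725| = 0.142527
theta = arctan(|-1.34/9.401725|) = 8.1116 degrees (acute angle)

8.1116 degrees


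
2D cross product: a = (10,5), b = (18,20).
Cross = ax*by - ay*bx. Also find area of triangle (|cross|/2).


cross = 10*20 - 5*18 = 200 - 90 = 110
Triangle area = |110|/2 = 110/2 = 55.0000

cross = 110, triangle area = 55.0000


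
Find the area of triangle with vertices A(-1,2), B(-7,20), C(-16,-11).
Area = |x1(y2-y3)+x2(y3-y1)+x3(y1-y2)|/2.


-1*(20+ 11) = -31
-7*(-11-2) = 91
-16*(2-20) = 288
sum = 348
Area = |348|/2 = 174.0000

174.0000 sq units


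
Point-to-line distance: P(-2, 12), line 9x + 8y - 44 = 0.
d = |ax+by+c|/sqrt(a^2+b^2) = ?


|9*(-2) + 8*12 - 44| = |34| = 34
sqrt(81 + 64) = sqrt(145) = 12.0416
d = 34/sqrt(145) = 2.8235

2.8235


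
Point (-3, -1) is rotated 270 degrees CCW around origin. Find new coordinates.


cos(270) = 0, sin(270) = -1
x' = -3*0 + 1*(-1) = -1
y' = -3*(-1) - 1*0 = 3

(-1, 3)


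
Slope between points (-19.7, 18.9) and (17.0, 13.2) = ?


dy = 13.2 - 18.9 = -5.7
dx = 17.0 + 19.7 = 36.7
m = -5.7/36.7 = -0.1553

m = -0.1553


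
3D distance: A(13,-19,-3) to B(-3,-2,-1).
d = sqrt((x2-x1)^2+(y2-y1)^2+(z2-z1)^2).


dx=-16, dy=17, dz=2
d = sqrt(256+289+4) = sqrt(549) = 23.4307

23.4307


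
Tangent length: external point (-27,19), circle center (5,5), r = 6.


d = sqrt((-27-5)^2 + (19-5)^2) = sqrt(1024+196) = 34.9285
L = sqrt(1220.0000 - 36) = sqrt(1184.0000) = 34.4093

34.4093


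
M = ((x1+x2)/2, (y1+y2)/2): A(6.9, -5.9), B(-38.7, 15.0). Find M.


Mx = (6.9 - 38.7)/2 = -31.8/2 = -15.9000
My = (-5.9 + 15.0)/2 = 9.1/2 = 4.5500

(-15.9000, 4.5500)


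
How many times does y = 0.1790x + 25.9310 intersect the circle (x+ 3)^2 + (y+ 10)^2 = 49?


Substitute y = 0.1790x + 25.9310: (x+ 3)^2 + (0.1790x+25.9310+ 10)^2 = 49
Expand to Ax^2 + Bx + C = 0, where b-k = 35.931
A = 1+m^2 = 1.032041
B = 2(m(b-k) - h) = 2(0.1790*35.931 + 3) = 18.863298
C = h^2 + (b-k)^2 - r^2 = 9 + 1291.036761 - 49 = 1251.036761
disc = B^2-4AC = 355.8240 - 5164.4849 = -4808.6609
disc < 0

0 intersection points


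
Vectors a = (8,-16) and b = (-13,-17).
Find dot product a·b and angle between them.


a·b = 8*(-13) - 16*(-17) = -104 + 272 = 168
|a| = sqrt(64+256) = 17.8885
|b| = sqrt(169+289) = 21.4009
cos(theta) = 168/(sqrt(320)*sqrt(458)) = 168/sqrt(146560) = 0.438835
theta = arccos(168/sqrt(146560)) = 63.9704 degrees

a·b = 168, theta = 63.9704 deg


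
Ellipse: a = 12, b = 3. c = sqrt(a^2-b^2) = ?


c^2 = 12^2 - 3^2 = 144 - 9 = 135
c = sqrt(135) = 11.6190

c = 11.6190


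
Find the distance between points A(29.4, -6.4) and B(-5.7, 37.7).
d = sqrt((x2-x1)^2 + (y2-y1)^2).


dx = -5.7 - 29.4 = -35.1
dy = 37.7 + 6.4 = 44.1
d = sqrt(1232.01 + 1944.81) = sqrt(3176.82) = 56.3633

56.3633


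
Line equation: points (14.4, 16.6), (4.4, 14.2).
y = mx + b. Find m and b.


m = (-2.4)/(-10.0) = 0.2400
b = y1 - m*x1 = 16.6 - (-2.4*14.4)/(-10.0) = 16.6 - 3.4560 = 13.1440

y = 0.2400x + 13.1440


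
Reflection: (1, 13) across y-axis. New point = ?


Reflection rule for y-axis: (-x, y)
(1, 13) -> (-1, 13)

(-1, 13)


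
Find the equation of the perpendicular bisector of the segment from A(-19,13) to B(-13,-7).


Midpoint = (-16, 3)
Slope of AB = dy/dx = -20/6 = -3.3333
Perp slope = -dx/dy = 6/20 = 0.3000
b = My - (perp slope)*Mx = 3 + (6*(-16))/(-20) = 3 + 4.8000 = 7.8000

y = 0.3000x + 7.8000


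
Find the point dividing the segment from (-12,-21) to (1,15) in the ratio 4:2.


Px = (4*1 + 2*(-12))/6 = -20/6 = -3.3333
Py = (4*15 + 2*(-21))/6 = 18/6 = 3.0000

P = (-3.3333, 3.0000)


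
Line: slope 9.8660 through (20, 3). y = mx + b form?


y - 3 = 9.8660(x - 20)
y = 9.8660x + 3 - 9.8660*20
y = 9.8660x - 194.3200

y = 9.8660x - 194.3200


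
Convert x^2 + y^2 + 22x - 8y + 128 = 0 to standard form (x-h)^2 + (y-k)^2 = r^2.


h = -D/2 = -22/2 = -11
k = -E/2 = 8/2 = 4
r^2 = h^2 + k^2 - F = 121 + 16 - 128 = 9
r = 3

Center (-11, 4), radius = 3


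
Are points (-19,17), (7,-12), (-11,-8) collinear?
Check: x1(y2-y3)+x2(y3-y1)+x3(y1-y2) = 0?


-19*(-12+ 8) + 7*(-8-17) - 11*(17+ 12)
= 76 - 175 - 319 = -418

No, not collinear (determinant = -418)


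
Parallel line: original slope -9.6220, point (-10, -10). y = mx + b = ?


Parallel lines have equal slopes.
m2 = -9.6220
b2 = -10 + 9.6220*(-10) = -106.2200

y = -9.6220x - 106.2200


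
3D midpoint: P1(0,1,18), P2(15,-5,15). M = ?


Mx = (0+15)/2 = 7.5000
My = (1- 5)/2 = -2.0000
Mz = (18+15)/2 = 16.5000

M = (7.5000, -2.0000, 16.5000)


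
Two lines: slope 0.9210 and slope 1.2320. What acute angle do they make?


m1-m2 = -0.311
1+m1*m2 = 2.134672
tan(theta) = |-0.311/2.134672| = 0.145690
theta = arctan(|-0.311/2.134672|) = 8.2891 degrees (acute angle)

8.2891 degrees


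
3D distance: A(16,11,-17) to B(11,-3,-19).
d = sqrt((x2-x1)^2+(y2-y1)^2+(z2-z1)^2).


dx=-5, dy=-14, dz=-2
d = sqrt(25+196+4) = sqrt(225) = 15.0000

15.0000


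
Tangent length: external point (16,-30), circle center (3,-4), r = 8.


d = sqrt((16-3)^2 + (-30+ 4)^2) = sqrt(169+676) = 29.0689
L = sqrt(845.0000 - 64) = sqrt(781.0000) = 27.9464

27.9464


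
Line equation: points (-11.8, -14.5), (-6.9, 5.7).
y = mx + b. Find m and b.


m = (20.2)/(4.9) = 4.1224
b = y1 - m*x1 = -14.5 - (20.2*(-11.8))/(4.9) = -14.5 + 48.6449 = 34.1449

y = 4.1224x + 34.1449


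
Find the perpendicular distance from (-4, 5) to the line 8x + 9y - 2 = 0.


|8*(-4) + 9*5 - 2| = |11| = 11
sqrt(64 + 81) = sqrt(145) = 12.0416
d = 11/sqrt(145) = 0.9135

0.9135


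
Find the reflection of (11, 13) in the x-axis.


Reflection rule for x-axis: (x, -y)
(11, 13) -> (11, -13)

(11, -13)


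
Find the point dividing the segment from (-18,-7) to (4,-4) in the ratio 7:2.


Px = (7*4 + 2*(-18))/9 = -8/9 = -0.8889
Py = (7*(-4) + 2*(-7))/9 = -42/9 = -4.6667

P = (-0.8889, -4.6667)


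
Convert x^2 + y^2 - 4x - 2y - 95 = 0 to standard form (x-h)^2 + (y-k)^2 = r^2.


h = -D/2 = 4/2 = 2
k = -E/2 = 2/2 = 1
r^2 = h^2 + k^2 - F = 4 + 1 + 95 = 100
r = 10

Center (2, 1), radius = 10


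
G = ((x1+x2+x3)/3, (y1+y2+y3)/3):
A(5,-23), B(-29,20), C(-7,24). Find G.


Gx = (5- 29- 7)/3 = -31/3 = -10.3333
Gy = (-23+20+24)/3 = 21/3 = 7.0000

G = (-10.3333, 7.0000)


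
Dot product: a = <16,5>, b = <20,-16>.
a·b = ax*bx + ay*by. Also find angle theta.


a·b = 16*20 + 5*(-16) = 320 - 80 = 240
|a| = sqrt(256+25) = 16.7631
|b| = sqrt(400+256) = 25.6125
cos(theta) = 240/(sqrt(281)*sqrt(656)) = 240/sqrt(184336) = 0.558993
theta = arccos(240/sqrt(184336)) = 56.0138 degrees

a·b = 240, theta = 56.0138 deg


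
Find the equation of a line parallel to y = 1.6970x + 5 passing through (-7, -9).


Parallel lines have equal slopes.
m2 = 1.6970
b2 = -9 - 1.6970*(-7) = 2.8790

y = 1.6970x + 2.8790


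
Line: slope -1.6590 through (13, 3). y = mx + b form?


y - 3 = -1.6590(x - 13)
y = -1.6590x + 3 + 1.6590*13
y = -1.6590x + 24.5670

y = -1.6590x + 24.5670


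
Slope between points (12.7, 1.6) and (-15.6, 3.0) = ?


dy = 3.0 - 1.6 = 1.4
dx = -15.6 - 12.7 = -28.3
m = 1.4/(-28.3) = -0.0495

m = -0.0495


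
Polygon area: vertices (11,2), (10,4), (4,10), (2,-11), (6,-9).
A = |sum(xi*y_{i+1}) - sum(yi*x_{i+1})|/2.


sum(xi*y_{i+1}) = 11*4 + 10*10 + 4*(-11) + 2*(-9) + 6*2 = 94
sum(yi*x_{i+1}) = 2*10 + 4*4 + 10*2 - 11*6 - 9*11 = -109
Area = |94 + 109|/2 = 203/2 = 101.5000

101.5000 sq units


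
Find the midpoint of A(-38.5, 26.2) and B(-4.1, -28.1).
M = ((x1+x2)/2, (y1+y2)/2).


Mx = (-38.5 - 4.1)/2 = -42.6/2 = -21.3000
My = (26.2 - 28.1)/2 = -1.9/2 = -0.9500

(-21.3000, -0.9500)


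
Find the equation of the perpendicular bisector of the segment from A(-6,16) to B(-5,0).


Midpoint = (-5.5, 8)
Slope of AB = dy/dx = -16/1 = -16.0000
Perp slope = -dx/dy = 1/16 = 0.0625
b = My - (perp slope)*Mx = 8 + (1*(-5.5))/(-16) = 8 + 0.3438 = 8.3438

y = 0.0625x + 8.3438


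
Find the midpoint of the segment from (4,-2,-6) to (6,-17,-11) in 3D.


Mx = (4+6)/2 = 5.0000
My = (-2- 17)/2 = -9.5000
Mz = (-6- 11)/2 = -8.5000

M = (5.0000, -9.5000, -8.5000)


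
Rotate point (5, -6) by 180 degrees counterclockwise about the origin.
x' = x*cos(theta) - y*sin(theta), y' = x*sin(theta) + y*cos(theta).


cos(180) = -1, sin(180) = 0
x' = 5*(-1) + 6*0 = -5
y' = 5*0 - 6*(-1) = 6

(-5, 6)


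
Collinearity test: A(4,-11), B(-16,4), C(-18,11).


4*(4-11) - 16*(11+ 11) - 18*(-11-4)
= -28 - 352 + 270 = -110

No, not collinear (determinant = -110)


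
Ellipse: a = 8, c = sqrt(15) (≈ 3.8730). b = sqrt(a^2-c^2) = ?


b^2 = 8^2 - (sqrt(15))^2 = 64 - 15 = 49
b = sqrt(49) = 7

b = 7


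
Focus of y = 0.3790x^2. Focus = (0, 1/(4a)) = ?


a = 0.3790
4a = 1.5160
focus = (0, 1/1.5160) = (0, 0.6596)

Focus = (0, 0.6596)


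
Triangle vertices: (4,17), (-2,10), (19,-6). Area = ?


4*(10+ 6) = 64
-2*(-6-17) = 46
19*(17-10) = 133
sum = 243
Area = |243|/2 = 121.5000

121.5000 sq units


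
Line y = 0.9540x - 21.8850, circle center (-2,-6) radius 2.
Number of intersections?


Substitute y = 0.9540x - 21.8850: (x+ 2)^2 + (0.9540x- 21.8850+ 6)^2 = 4
Expand to Ax^2 + Bx + C = 0, where b-k = -15.885
A = 1+m^2 = 1.910116
B = 2(m(b-k) - h) = 2(0.9540*(-15.885) + 2) = -26.30858
C = h^2 + (b-k)^2 - r^2 = 4 + 252.333225 - 4 = 252.333225
disc = B^2-4AC = 692.1414 - 1927.9429 = -1235.8015
disc < 0

0 intersection points


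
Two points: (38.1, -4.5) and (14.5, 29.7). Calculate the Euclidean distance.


dx = 14.5 - 38.1 = -23.6
dy = 29.7 + 4.5 = 34.2
d = sqrt(556.96 + 1169.64) = sqrt(1726.6) = 41.5524

41.5524


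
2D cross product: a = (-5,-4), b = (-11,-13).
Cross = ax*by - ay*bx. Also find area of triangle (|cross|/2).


cross = -5*(-13) + 4*(-11) = 65 - 44 = 21
Triangle area = |21|/2 = 21/2 = 10.5000

cross = 21, triangle area = 10.5000


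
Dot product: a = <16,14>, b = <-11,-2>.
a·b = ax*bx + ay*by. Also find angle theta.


a·b = 16*(-11) + 14*(-2) = -176 - 28 = -204
|a| = sqrt(256+196) = 21.2603
|b| = sqrt(121+4) = 11.1803
cos(theta) = -204/(sqrt(452)*sqrt(125)) = -204/sqrt(56500) = -0.858234
theta = arccos(-204/sqrt(56500)) = 149.1189 degrees

a·b = -204, theta = 149.1189 deg


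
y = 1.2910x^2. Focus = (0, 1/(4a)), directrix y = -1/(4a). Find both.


a = 1.2910
1/(4a) = 0.1936
Focus = (0, 0.1936)
Directrix: y = -0.1936

Focus = (0, 0.1936), Directrix: y = -0.1936


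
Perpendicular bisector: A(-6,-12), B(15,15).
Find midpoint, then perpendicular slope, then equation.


Midpoint = (4.5, 1.5)
Slope of AB = dy/dx = 27/21 = 1.2857
Perp slope = -dx/dy = -21/27 = -0.7778
b = My - (perp slope)*Mx = 1.5 + (21*4.5)/27 = 1.5 + 3.5000 = 5.0000

y = -0.7778x + 5.0000


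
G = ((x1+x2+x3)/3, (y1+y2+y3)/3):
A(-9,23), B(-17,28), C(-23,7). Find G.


Gx = (-9- 17- 23)/3 = -49/3 = -16.3333
Gy = (23+28+7)/3 = 58/3 = 19.3333

G = (-16.3333, 19.3333)


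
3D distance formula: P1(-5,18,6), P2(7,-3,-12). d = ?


dx=12, dy=-21, dz=-18
d = sqrt(144+441+324) = sqrt(909) = 30.1496

30.1496


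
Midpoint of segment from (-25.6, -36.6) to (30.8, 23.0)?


Mx = (-25.6 + 30.8)/2 = 5.2/2 = 2.6000
My = (-36.6 + 23.0)/2 = -13.6/2 = -6.8000

(2.6000, -6.8000)


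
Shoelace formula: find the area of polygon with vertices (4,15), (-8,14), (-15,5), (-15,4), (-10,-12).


sum(xi*y_{i+1}) = 4*14 - 8*5 - 15*4 - 15*(-12) - 10*15 = -14
sum(yi*x_{i+1}) = 15*(-8) + 14*(-15) + 5*(-15) + 4*(-10) - 12*4 = -493
Area = |-14 + 493|/2 = 479/2 = 239.5000

239.5000 sq units


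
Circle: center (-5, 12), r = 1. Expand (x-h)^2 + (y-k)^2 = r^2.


(x+ 5)^2 + (y-12)^2 = 1^2
D = -2h = 10, E = -2k = -24
F = h^2+k^2-r^2 = 25+144-1 = 168

x^2 + y^2 + 10x - 24y + 168 = 0


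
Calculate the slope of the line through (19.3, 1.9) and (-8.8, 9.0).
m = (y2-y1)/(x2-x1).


dy = 9.0 - 1.9 = 7.1
dx = -8.8 - 19.3 = -28.1
m = 7.1/(-28.1) = -0.2527

m = -0.2527


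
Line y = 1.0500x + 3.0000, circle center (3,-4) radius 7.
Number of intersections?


Substitute y = 1.0500x + 3.0000: (x-3)^2 + (1.0500x+3.0000+ 4)^2 = 49
Expand to Ax^2 + Bx + C = 0, where b-k = 7
A = 1+m^2 = 2.1025
B = 2(m(b-k) - h) = 2(1.0500*7 - 3) = 8.7
C = h^2 + (b-k)^2 - r^2 = 9 + 49 - 49 = 9
disc = B^2-4AC = 75.6900 - 75.6900 = 0
disc = 0

1 intersection point (tangent)


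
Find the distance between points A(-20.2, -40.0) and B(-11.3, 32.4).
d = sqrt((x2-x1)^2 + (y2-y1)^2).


dx = -11.3 + 20.2 = 8.9
dy = 32.4 + 40.0 = 72.4
d = sqrt(79.21 + 5241.76) = sqrt(5320.97) = 72.9450

72.9450


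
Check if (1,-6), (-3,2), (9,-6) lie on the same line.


1*(2+ 6) - 3*(-6+ 6) + 9*(-6-2)
= 8 + 0 - 72 = -64

No, not collinear (determinant = -64)


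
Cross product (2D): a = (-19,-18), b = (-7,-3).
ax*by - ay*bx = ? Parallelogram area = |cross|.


cross = -19*(-3) + 18*(-7) = 57 - 126 = -69
Parallelogram area = |-69| = 69

cross = -69, parallelogram area = 69


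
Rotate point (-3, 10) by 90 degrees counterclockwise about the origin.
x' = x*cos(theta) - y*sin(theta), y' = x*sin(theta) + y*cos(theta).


cos(90) = 0, sin(90) = 1
x' = -3*0 - 10*1 = -10
y' = -3*1 + 10*0 = -3

(-10, -3)


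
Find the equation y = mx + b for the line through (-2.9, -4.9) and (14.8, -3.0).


m = (1.9)/(17.7) = 0.1073
b = y1 - m*x1 = -4.9 - (1.9*(-2.9))/(17.7) = -4.9 + 0.3113 = -4.5887

y = 0.1073x - 4.5887


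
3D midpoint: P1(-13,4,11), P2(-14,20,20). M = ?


Mx = (-13- 14)/2 = -13.5000
My = (4+20)/2 = 12.0000
Mz = (11+20)/2 = 15.5000

M = (-13.5000, 12.0000, 15.5000)


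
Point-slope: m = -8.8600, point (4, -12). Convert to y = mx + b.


y + 12 = -8.8600(x - 4)
y = -8.8600x - 12 + 8.8600*4
y = -8.8600x + 23.4400

y = -8.8600x + 23.4400


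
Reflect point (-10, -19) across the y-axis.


Reflection rule for y-axis: (-x, y)
(-10, -19) -> (10, -19)

(10, -19)


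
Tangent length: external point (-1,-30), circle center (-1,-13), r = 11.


d = sqrt((-1+ 1)^2 + (-30+ 13)^2) = sqrt(0+289) = 17.0000
L = sqrt(289.0000 - 121) = sqrt(168.0000) = 12.9615

12.9615


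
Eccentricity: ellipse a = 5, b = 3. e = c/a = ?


c = sqrt(25-9) = sqrt(16) = 4.0000
e = c/a = 4/5 = 0.8000

e = 0.8000


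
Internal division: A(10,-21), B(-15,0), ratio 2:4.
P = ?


Px = (2*(-15) + 4*10)/6 = 10/6 = 1.6667
Py = (2*0 + 4*(-21))/6 = -84/6 = -14.0000

P = (1.6667, -14.0000)


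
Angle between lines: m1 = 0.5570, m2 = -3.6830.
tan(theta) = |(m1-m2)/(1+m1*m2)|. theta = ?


m1-m2 = 4.24
1+m1*m2 = -1.051431
tan(theta) = |4.24/(-1.051431)| = 4.032599
theta = arctan(|4.24/(-1.051431)|) = 76.0728 degrees (acute angle)

76.0728 degrees


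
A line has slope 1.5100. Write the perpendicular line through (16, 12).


Perpendicular slope = -1/m1 = -1/1.5100 = -0.6623
b2 = y0 - m2*x0 = 12 + 16/1.5100 = 12 + 10.5960 = 22.5960

y = -0.6623x + 22.5960


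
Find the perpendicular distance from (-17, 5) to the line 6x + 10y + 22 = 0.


|6*(-17) + 10*5 + 22| = |-30| = 30
sqrt(36 + 100) = sqrt(136) = 11.6619
d = 30/sqrt(136) = 2.5725

2.5725


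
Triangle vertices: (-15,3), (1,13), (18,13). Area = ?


-15*(13-13) = 0
1*(13-3) = 10
18*(3-13) = -180
sum = -170
Area = |-170|/2 = 85.0000

85.0000 sq units


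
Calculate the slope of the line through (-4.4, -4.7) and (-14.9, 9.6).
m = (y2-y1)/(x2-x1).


dy = 9.6 + 4.7 = 14.3
dx = -14.9 + 4.4 = -10.5
m = 14.3/(-10.5) = -1.3619

m = -1.3619


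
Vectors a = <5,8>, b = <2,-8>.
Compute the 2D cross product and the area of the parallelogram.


cross = 5*(-8) - 8*2 = -40 - 16 = -56
Parallelogram area = |-56| = 56

cross = -56, parallelogram area = 56


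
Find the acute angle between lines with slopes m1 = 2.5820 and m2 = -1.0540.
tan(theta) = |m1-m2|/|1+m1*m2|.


m1-m2 = 3.636
1+m1*m2 = -1.721428
tan(theta) = |3.636/(-1.721428)| = 2.112200
theta = arctan(|3.636/(-1.721428)|) = 64.6653 degrees (acute angle)

64.6653 degrees


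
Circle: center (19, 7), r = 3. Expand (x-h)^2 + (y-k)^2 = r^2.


(x-19)^2 + (y-7)^2 = 3^2
D = -2h = -38, E = -2k = -14
F = h^2+k^2-r^2 = 361+49-9 = 401

x^2 + y^2 - 38x - 14y + 401 = 0


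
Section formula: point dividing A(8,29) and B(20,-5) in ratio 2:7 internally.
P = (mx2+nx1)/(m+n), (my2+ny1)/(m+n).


Px = (2*20 + 7*8)/9 = 96/9 = 10.6667
Py = (2*(-5) + 7*29)/9 = 193/9 = 21.4444

P = (10.6667, 21.4444)


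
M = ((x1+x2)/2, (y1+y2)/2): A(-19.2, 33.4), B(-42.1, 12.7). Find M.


Mx = (-19.2 - 42.1)/2 = -61.3/2 = -30.6500
My = (33.4 + 12.7)/2 = 46.1/2 = 23.0500

(-30.6500, 23.0500)


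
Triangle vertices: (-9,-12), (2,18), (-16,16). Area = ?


-9*(18-16) = -18
2*(16+ 12) = 56
-16*(-12-18) = 480
sum = 518
Area = |518|/2 = 259.0000

259.0000 sq units


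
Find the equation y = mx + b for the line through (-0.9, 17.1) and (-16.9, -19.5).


m = (-36.6)/(-16) = 2.2875
b = y1 - m*x1 = 17.1 - (-36.6*(-0.9))/(-16) = 17.1 + 2.0588 = 19.1588

y = 2.2875x + 19.1588


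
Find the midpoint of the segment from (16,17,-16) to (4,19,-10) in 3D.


Mx = (16+4)/2 = 10.0000
My = (17+19)/2 = 18.0000
Mz = (-16- 10)/2 = -13.0000

M = (10.0000, 18.0000, -13.0000)


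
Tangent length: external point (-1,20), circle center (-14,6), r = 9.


d = sqrt((-1+ 14)^2 + (20-6)^2) = sqrt(169+196) = 19.1050
L = sqrt(365.0000 - 81) = sqrt(284.0000) = 16.8523

16.8523


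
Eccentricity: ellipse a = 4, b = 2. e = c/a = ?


c = sqrt(16-4) = sqrt(12) = 3.4641
e = c/a = sqrt(12)/4 = 0.8660

e = 0.8660


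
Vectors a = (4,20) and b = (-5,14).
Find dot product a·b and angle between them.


a·b = 4*(-5) + 20*14 = -20 + 280 = 260
|a| = sqrt(16+400) = 20.3961
|b| = sqrt(25+196) = 14.8661
cos(theta) = 260/(sqrt(416)*sqrt(221)) = 260/sqrt(91936) = 0.857493
theta = arccos(260/sqrt(91936)) = 30.9638 degrees

a·b = 260, theta = 30.9638 deg


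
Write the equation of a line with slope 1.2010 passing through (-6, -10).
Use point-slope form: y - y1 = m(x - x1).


y + 10 = 1.2010(x + 6)
y = 1.2010x - 10 - 1.2010*(-6)
y = 1.2010x - 2.7940

y = 1.2010x - 2.7940


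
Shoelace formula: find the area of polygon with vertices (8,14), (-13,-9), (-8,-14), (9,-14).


sum(xi*y_{i+1}) = 8*(-9) - 13*(-14) - 8*(-14) + 9*14 = 348
sum(yi*x_{i+1}) = 14*(-13) - 9*(-8) - 14*9 - 14*8 = -348
Area = |348 + 348|/2 = 696/2 = 348.0000

348.0000 sq units


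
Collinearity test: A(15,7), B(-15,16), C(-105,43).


15*(16-43) - 15*(43-7) - 105*(7-16)
= -405 - 540 + 945 = 0

Yes, collinear (determinant = 0)


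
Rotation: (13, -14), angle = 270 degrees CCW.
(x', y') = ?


cos(270) = 0, sin(270) = -1
x' = 13*0 + 14*(-1) = -14
y' = 13*(-1) - 14*0 = -13

(-14, -13)


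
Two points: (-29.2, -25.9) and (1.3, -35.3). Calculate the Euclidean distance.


dx = 1.3 + 29.2 = 30.5
dy = -35.3 + 25.9 = -9.4
d = sqrt(930.25 + 88.36) = sqrt(1018.61) = 31.9157

31.9157


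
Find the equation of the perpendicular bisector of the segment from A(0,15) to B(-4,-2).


Midpoint = (-2, 6.5)
Slope of AB = dy/dx = -17/(-4) = 4.2500
Perp slope = -dx/dy = -4/17 = -0.2353
b = My - (perp slope)*Mx = 6.5 + (-4*(-2))/(-17) = 6.5 - 0.4706 = 6.0294

y = -0.2353x + 6.0294


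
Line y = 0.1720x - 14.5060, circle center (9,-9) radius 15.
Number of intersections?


Substitute y = 0.1720x - 14.5060: (x-9)^2 + (0.1720x- 14.5060+ 9)^2 = 225
Expand to Ax^2 + Bx + C = 0, where b-k = -5.506
A = 1+m^2 = 1.029584
B = 2(m(b-k) - h) = 2(0.1720*(-5.506) - 9) = -19.894064
C = h^2 + (b-k)^2 - r^2 = 81 + 30.316036 - 225 = -113.683964
disc = B^2-4AC = 395.7738 + 468.1888 = 863.9626
disc > 0

2 intersection points


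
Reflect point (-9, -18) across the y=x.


Reflection rule for y=x: (y, x)
(-9, -18) -> (-18, -9)

(-18, -9)


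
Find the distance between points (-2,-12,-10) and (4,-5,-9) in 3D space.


dx=6, dy=7, dz=1
d = sqrt(36+49+1) = sqrt(86) = 9.2736

9.2736


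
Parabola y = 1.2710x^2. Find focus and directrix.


a = 1.2710
1/(4a) = 0.1967
Focus = (0, 0.1967)
Directrix: y = -0.1967

Focus = (0, 0.1967), Directrix: y = -0.1967


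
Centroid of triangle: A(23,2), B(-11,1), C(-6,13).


Gx = (23- 11- 6)/3 = 6/3 = 2.0000
Gy = (2+1+13)/3 = 16/3 = 5.3333

G = (2.0000, 5.3333)


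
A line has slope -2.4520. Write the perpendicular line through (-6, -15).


Perpendicular slope = -1/m1 = -1/(-2.4520) = 0.4078
b2 = y0 - m2*x0 = -15 - 6/(-2.4520) = -15 + 2.4470 = -12.5530

y = 0.4078x - 12.5530


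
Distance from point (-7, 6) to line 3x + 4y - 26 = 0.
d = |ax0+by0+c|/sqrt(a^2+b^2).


|3*(-7) + 4*6 - 26| = |-23| = 23
sqrt(9 + 16) = sqrt(25) = 5.0000
d = 23/sqrt(25) = 4.6000

4.6000


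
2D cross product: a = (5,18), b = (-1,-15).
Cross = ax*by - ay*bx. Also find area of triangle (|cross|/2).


cross = 5*(-15) - 18*(-1) = -75 + 18 = -57
Triangle area = |-57|/2 = 57/2 = 28.5000

cross = -57, triangle area = 28.5000


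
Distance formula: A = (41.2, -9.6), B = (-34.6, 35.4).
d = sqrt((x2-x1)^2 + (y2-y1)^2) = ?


dx = -34.6 - 41.2 = -75.8
dy = 35.4 + 9.6 = 45.0
d = sqrt(5745.64 + 2025.0) = sqrt(7770.64) = 88.1512

88.1512


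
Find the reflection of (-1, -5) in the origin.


Reflection rule for origin: (-x, -y)
(-1, -5) -> (1, 5)

(1, 5)


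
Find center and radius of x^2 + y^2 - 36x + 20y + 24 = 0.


h = -D/2 = 36/2 = 18
k = -E/2 = -20/2 = -10
r^2 = h^2 + k^2 - F = 324 + 100 - 24 = 400
r = 20

Center (18, -10), radius = 20


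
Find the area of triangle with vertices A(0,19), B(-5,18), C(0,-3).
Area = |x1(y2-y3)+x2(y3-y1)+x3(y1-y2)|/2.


0*(18+ 3) = 0
-5*(-3-19) = 110
0*(19-18) = 0
sum = 110
Area = |110|/2 = 55.0000

55.0000 sq units


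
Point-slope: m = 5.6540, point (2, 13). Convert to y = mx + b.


y - 13 = 5.6540(x - 2)
y = 5.6540x + 13 - 5.6540*2
y = 5.6540x + 1.6920

y = 5.6540x + 1.6920


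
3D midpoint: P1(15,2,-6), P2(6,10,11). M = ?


Mx = (15+6)/2 = 10.5000
My = (2+10)/2 = 6.0000
Mz = (-6+11)/2 = 2.5000

M = (10.5000, 6.0000, 2.5000)


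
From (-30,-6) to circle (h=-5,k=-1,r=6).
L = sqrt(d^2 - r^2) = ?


d = sqrt((-30+ 5)^2 + (-6+ 1)^2) = sqrt(625+25) = 25.4951
L = sqrt(650.0000 - 36) = sqrt(614.0000) = 24.7790

24.7790


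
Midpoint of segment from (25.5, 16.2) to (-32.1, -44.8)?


Mx = (25.5 - 32.1)/2 = -6.6/2 = -3.3000
My = (16.2 - 44.8)/2 = -28.6/2 = -14.3000

(-3.3000, -14.3000)


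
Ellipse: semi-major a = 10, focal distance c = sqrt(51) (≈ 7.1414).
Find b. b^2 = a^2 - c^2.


b^2 = 10^2 - (sqrt(51))^2 = 100 - 51 = 49
b = sqrt(49) = 7

b = 7


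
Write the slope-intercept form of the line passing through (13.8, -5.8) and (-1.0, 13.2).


m = (19.0)/(-14.8) = -1.2838
b = y1 - m*x1 = -5.8 - (19.0*13.8)/(-14.8) = -5.8 + 17.7162 = 11.9162

y = -1.2838x + 11.9162


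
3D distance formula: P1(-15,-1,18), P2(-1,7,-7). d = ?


dx=14, dy=8, dz=-25
d = sqrt(196+64+625) = sqrt(885) = 29.7489

29.7489


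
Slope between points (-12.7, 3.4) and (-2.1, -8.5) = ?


dy = -8.5 - 3.4 = -11.9
dx = -2.1 + 12.7 = 10.6
m = -11.9/10.6 = -1.1226

m = -1.1226


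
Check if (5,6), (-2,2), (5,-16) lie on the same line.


5*(2+ 16) - 2*(-16-6) + 5*(6-2)
= 90 + 44 + 20 = 154

No, not collinear (determinant = 154)


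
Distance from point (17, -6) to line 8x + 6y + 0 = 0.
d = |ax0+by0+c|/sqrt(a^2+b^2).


|8*17 + 6*(-6) + 0| = |100| = 100
sqrt(64 + 36) = sqrt(100) = 10.0000
d = 100/sqrt(100) = 10.0000

10.0000


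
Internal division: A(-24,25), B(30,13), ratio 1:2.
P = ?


Px = (1*30 + 2*(-24))/3 = -18/3 = -6.0000
Py = (1*13 + 2*25)/3 = 63/3 = 21.0000

P = (-6.0000, 21.0000)


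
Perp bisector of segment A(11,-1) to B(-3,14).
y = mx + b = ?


Midpoint = (4, 6.5)
Slope of AB = dy/dx = 15/(-14) = -1.0714
Perp slope = -dx/dy = 14/15 = 0.9333
b = My - (perp slope)*Mx = 6.5 + (-14*4)/15 = 6.5 - 3.7333 = 2.7667

y = 0.9333x + 2.7667


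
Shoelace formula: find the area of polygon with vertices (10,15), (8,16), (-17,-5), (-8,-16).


sum(xi*y_{i+1}) = 10*16 + 8*(-5) - 17*(-16) - 8*15 = 272
sum(yi*x_{i+1}) = 15*8 + 16*(-17) - 5*(-8) - 16*10 = -272
Area = |272 + 272|/2 = 544/2 = 272.0000

272.0000 sq units


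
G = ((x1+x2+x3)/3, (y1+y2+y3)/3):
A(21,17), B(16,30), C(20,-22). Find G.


Gx = (21+16+20)/3 = 57/3 = 19.0000
Gy = (17+30- 22)/3 = 25/3 = 8.3333

G = (19.0000, 8.3333)


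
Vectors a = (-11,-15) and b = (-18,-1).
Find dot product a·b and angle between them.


a·b = -11*(-18) - 15*(-1) = 198 + 15 = 213
|a| = sqrt(121+225) = 18.6011
|b| = sqrt(324+1) = 18.0278
cos(theta) = 213/(sqrt(346)*sqrt(325)) = 213/sqrt(112450) = 0.635184
theta = arccos(213/sqrt(112450)) = 50.5663 degrees

a·b = 213, theta = 50.5663 deg


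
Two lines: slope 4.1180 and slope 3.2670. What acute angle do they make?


m1-m2 = 0.851
1+m1*m2 = 14.453506
tan(theta) = |0.851/14.453506| = 0.058878
theta = arctan(|0.851/14.453506|) = 3.3696 degrees (acute angle)

3.3696 degrees


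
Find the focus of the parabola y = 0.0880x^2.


a = 0.0880
4a = 0.3520
focus = (0, 1/0.3520) = (0, 2.8409)

Focus = (0, 2.8409)


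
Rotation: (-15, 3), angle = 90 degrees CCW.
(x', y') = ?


cos(90) = 0, sin(90) = 1
x' = -15*0 - 3*1 = -3
y' = -15*1 + 3*0 = -15

(-3, -15)


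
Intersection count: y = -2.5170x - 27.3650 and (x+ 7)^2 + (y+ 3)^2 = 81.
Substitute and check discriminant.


Substitute y = -2.5170x - 27.3650: (x+ 7)^2 + (-2.5170x- 27.3650+ 3)^2 = 81
Expand to Ax^2 + Bx + C = 0, where b-k = -24.365
A = 1+m^2 = 7.335289
B = 2(m(b-k) - h) = 2(-2.5170*(-24.365) + 7) = 136.65341
C = h^2 + (b-k)^2 - r^2 = 49 + 593.653225 - 81 = 561.653225
disc = B^2-4AC = 18674.1545 - 16479.5549 = 2194.5996
disc > 0

2 intersection points


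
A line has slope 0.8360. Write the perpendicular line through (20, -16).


Perpendicular slope = -1/m1 = -1/0.8360 = -1.1962
b2 = y0 - m2*x0 = -16 + 20/0.8360 = -16 + 23.9234 = 7.9234

y = -1.1962x + 7.9234


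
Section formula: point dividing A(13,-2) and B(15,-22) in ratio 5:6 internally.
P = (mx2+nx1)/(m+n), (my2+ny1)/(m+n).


Px = (5*15 + 6*13)/11 = 153/11 = 13.9091
Py = (5*(-22) + 6*(-2))/11 = -122/11 = -11.0909

P = (13.9091, -11.0909)


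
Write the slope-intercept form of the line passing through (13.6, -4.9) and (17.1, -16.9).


m = (-12)/(3.5) = -3.4286
b = y1 - m*x1 = -4.9 - (-12*13.6)/(3.5) = -4.9 + 46.6286 = 41.7286

y = -3.4286x + 41.7286


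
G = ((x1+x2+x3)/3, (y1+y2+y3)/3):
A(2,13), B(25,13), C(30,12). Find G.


Gx = (2+25+30)/3 = 57/3 = 19.0000
Gy = (13+13+12)/3 = 38/3 = 12.6667

G = (19.0000, 12.6667)


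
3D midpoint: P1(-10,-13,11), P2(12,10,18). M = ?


Mx = (-10+12)/2 = 1.0000
My = (-13+10)/2 = -1.5000
Mz = (11+18)/2 = 14.5000

M = (1.0000, -1.5000, 14.5000)


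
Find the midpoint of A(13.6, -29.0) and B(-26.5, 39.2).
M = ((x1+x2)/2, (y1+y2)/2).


Mx = (13.6 - 26.5)/2 = -12.9/2 = -6.4500
My = (-29.0 + 39.2)/2 = 10.2/2 = 5.1000

(-6.4500, 5.1000)


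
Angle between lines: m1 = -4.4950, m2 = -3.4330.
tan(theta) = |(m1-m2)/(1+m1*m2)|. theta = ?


m1-m2 = -1.062
1+m1*m2 = 16.431335
tan(theta) = |-1.062/16.431335| = 0.064633
theta = arctan(|-1.062/16.431335|) = 3.6980 degrees (acute angle)

3.6980 degrees


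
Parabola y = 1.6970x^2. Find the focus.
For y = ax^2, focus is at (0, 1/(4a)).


a = 1.6970
4a = 6.7880
focus = (0, 1/6.7880) = (0, 0.1473)

Focus = (0, 0.1473)


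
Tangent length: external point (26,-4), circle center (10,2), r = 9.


d = sqrt((26-10)^2 + (-4-2)^2) = sqrt(256+36) = 17.0880
L = sqrt(292.0000 - 81) = sqrt(211.0000) = 14.5258

14.5258


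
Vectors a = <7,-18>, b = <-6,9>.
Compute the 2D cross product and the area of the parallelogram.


cross = 7*9 + 18*(-6) = 63 - 108 = -45
Parallelogram area = |-45| = 45

cross = -45, parallelogram area = 45


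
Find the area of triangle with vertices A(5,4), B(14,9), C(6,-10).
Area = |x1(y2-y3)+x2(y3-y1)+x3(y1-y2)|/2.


5*(9+ 10) = 95
14*(-10-4) = -196
6*(4-9) = -30
sum = -131
Area = |-131|/2 = 65.5000

65.5000 sq units


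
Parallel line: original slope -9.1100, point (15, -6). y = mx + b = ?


Parallel lines have equal slopes.
m2 = -9.1100
b2 = -6 + 9.1100*15 = 130.6500

y = -9.1100x + 130.6500


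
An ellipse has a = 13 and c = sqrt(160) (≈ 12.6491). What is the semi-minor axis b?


b^2 = 13^2 - (sqrt(160))^2 = 169 - 160 = 9
b = sqrt(9) = 3

b = 3


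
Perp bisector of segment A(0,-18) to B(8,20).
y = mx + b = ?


Midpoint = (4, 1)
Slope of AB = dy/dx = 38/8 = 4.7500
Perp slope = -dx/dy = -8/38 = -0.2105
b = My - (perp slope)*Mx = 1 + (8*4)/38 = 1 + 0.8421 = 1.8421

y = -0.2105x + 1.8421


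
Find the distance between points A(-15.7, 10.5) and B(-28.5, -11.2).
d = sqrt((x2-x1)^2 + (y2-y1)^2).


dx = -28.5 + 15.7 = -12.8
dy = -11.2 - 10.5 = -21.7
d = sqrt(163.84 + 470.89) = sqrt(634.73) = 25.1938

25.1938


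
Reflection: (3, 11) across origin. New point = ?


Reflection rule for origin: (-x, -y)
(3, 11) -> (-3, -11)

(-3, -11)


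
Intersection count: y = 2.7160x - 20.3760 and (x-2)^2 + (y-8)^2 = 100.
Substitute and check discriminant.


Substitute y = 2.7160x - 20.3760: (x-2)^2 + (2.7160x- 20.3760-8)^2 = 100
Expand to Ax^2 + Bx + C = 0, where b-k = -28.376
A = 1+m^2 = 8.376656
B = 2(m(b-k) - h) = 2(2.7160*(-28.376) - 2) = -158.138432
C = h^2 + (b-k)^2 - r^2 = 4 + 805.197376 - 100 = 709.197376
disc = B^2-4AC = 25007.7637 - 23762.8098 = 1244.9539
disc > 0

2 intersection points


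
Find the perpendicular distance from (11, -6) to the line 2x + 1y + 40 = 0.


|2*11 + 1*(-6) + 40| = |56| = 56
sqrt(4 + 1) = sqrt(5) = 2.2361
d = 56/sqrt(5) = 25.0440

25.0440


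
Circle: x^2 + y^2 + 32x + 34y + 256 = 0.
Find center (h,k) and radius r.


h = -D/2 = -32/2 = -16
k = -E/2 = -34/2 = -17
r^2 = h^2 + k^2 - F = 256 + 289 - 256 = 289
r = 17

Center (-16, -17), radius = 17


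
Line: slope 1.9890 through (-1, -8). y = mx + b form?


y + 8 = 1.9890(x + 1)
y = 1.9890x - 8 - 1.9890*(-1)
y = 1.9890x - 6.0110

y = 1.9890x - 6.0110


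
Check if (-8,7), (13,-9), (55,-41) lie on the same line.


-8*(-9+ 41) + 13*(-41-7) + 55*(7+ 9)
= -256 - 624 + 880 = 0

Yes, collinear (determinant = 0)


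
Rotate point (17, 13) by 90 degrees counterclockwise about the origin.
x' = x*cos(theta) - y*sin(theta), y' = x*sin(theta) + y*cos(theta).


cos(90) = 0, sin(90) = 1
x' = 17*0 - 13*1 = -13
y' = 17*1 + 13*0 = 17

(-13, 17)


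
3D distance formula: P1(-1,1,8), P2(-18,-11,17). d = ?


dx=-17, dy=-12, dz=9
d = sqrt(289+144+81) = sqrt(514) = 22.6716

22.6716


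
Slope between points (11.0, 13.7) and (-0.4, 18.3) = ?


dy = 18.3 - 13.7 = 4.6
dx = -0.4 - 11.0 = -11.4
m = 4.6/(-11.4) = -0.4035

m = -0.4035


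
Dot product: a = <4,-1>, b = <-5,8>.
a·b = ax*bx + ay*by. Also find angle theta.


a·b = 4*(-5) - 1*8 = -20 - 8 = -28
|a| = sqrt(16+1) = 4.1231
|b| = sqrt(25+64) = 9.4340
cos(theta) = -28/(sqrt(17)*sqrt(89)) = -28/sqrt(1513) = -0.719844
theta = arccos(-28/sqrt(1513)) = 136.0416 degrees

a·b = -28, theta = 136.0416 deg


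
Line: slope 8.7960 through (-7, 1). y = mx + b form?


y - 1 = 8.7960(x + 7)
y = 8.7960x + 1 - 8.7960*(-7)
y = 8.7960x + 62.5720

y = 8.7960x + 62.5720


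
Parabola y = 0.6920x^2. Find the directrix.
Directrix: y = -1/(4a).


a = 0.6920
1/(4a) = 0.3613
directrix: y = -0.3613 = -0.3613

y = -0.3613


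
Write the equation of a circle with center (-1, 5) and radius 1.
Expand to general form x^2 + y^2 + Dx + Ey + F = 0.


(x+ 1)^2 + (y-5)^2 = 1^2
D = -2h = 2, E = -2k = -10
F = h^2+k^2-r^2 = 1+25-1 = 25

x^2 + y^2 + 2x - 10y + 25 = 0


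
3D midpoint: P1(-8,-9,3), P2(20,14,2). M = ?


Mx = (-8+20)/2 = 6.0000
My = (-9+14)/2 = 2.5000
Mz = (3+2)/2 = 2.5000

M = (6.0000, 2.5000, 2.5000)


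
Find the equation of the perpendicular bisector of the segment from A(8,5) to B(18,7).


Midpoint = (13, 6)
Slope of AB = dy/dx = 2/10 = 0.2000
Perp slope = -dx/dy = -10/2 = -5.0000
b = My - (perp slope)*Mx = 6 + (10*13)/2 = 6 + 65.0000 = 71.0000

y = -5.0000x + 71.0000


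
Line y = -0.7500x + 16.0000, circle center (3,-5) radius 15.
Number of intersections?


Substitute y = -0.7500x + 16.0000: (x-3)^2 + (-0.7500x+16.0000+ 5)^2 = 225
Expand to Ax^2 + Bx + C = 0, where b-k = 21
A = 1+m^2 = 1.5625
B = 2(m(b-k) - h) = 2(-0.7500*21 - 3) = -37.5
C = h^2 + (b-k)^2 - r^2 = 9 + 441 - 225 = 225
disc = B^2-4AC = 1406.2500 - 1406.2500 = 0
disc = 0

1 intersection point (tangent)


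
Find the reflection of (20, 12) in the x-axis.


Reflection rule for x-axis: (x, -y)
(20, 12) -> (20, -12)

(20, -12)


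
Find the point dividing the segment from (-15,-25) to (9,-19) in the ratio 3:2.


Px = (3*9 + 2*(-15))/5 = -3/5 = -0.6000
Py = (3*(-19) + 2*(-25))/5 = -107/5 = -21.4000

P = (-0.6000, -21.4000)


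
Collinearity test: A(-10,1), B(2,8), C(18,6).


-10*(8-6) + 2*(6-1) + 18*(1-8)
= -20 + 10 - 126 = -136

No, not collinear (determinant = -136)


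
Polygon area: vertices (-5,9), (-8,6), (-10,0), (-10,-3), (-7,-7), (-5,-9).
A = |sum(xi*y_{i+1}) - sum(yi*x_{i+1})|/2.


sum(xi*y_{i+1}) = -5*6 - 8*0 - 10*(-3) - 10*(-7) - 7*(-9) - 5*9 = 88
sum(yi*x_{i+1}) = 9*(-8) + 6*(-10) + 0*(-10) - 3*(-7) - 7*(-5) - 9*(-5) = -31
Area = |88 + 31|/2 = 119/2 = 59.5000

59.5000 sq units


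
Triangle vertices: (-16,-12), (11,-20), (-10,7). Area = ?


-16*(-20-7) = 432
11*(7+ 12) = 209
-10*(-12+ 20) = -80
sum = 561
Area = |561|/2 = 280.5000

280.5000 sq units


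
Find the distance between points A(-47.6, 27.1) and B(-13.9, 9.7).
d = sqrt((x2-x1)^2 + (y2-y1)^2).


dx = -13.9 + 47.6 = 33.7
dy = 9.7 - 27.1 = -17.4
d = sqrt(1135.69 + 302.76) = sqrt(1438.45) = 37.9269

37.9269


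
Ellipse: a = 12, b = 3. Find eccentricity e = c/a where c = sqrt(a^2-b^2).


c = sqrt(144-9) = sqrt(135) = 11.6190
e = c/a = sqrt(135)/12 = 0.9682

e = 0.9682


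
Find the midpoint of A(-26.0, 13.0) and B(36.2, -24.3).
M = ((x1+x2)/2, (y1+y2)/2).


Mx = (-26.0 + 36.2)/2 = 10.2/2 = 5.1000
My = (13.0 - 24.3)/2 = -11.3/2 = -5.6500

(5.1000, -5.6500)


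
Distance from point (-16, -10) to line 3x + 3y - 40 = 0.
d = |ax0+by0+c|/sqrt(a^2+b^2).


|3*(-16) + 3*(-10) - 40| = |-118| = 118
sqrt(9 + 9) = sqrt(18) = 4.2426
d = 118/sqrt(18) = 27.8129

27.8129


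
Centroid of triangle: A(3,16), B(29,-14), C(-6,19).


Gx = (3+29- 6)/3 = 26/3 = 8.6667
Gy = (16- 14+19)/3 = 21/3 = 7.0000

G = (8.6667, 7.0000)


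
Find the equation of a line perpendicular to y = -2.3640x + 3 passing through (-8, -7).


Perpendicular slope = -1/m1 = -1/(-2.3640) = 0.4230
b2 = y0 - m2*x0 = -7 - 8/(-2.3640) = -7 + 3.3841 = -3.6159

y = 0.4230x - 3.6159


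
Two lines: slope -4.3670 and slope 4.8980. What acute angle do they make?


m1-m2 = -9.265
1+m1*m2 = -20.389566
tan(theta) = |-9.265/(-20.389566)| = 0.454399
theta = arctan(|-9.265/(-20.389566)|) = 24.4370 degrees (acute angle)

24.4370 degrees
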